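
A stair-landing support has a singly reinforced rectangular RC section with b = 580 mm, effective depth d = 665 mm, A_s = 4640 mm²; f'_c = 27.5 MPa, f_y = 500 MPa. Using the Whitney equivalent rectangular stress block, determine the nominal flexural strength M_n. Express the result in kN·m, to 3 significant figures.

M_n ≈ 1340 kN·m

T = A_s f_y = 4640 × 500 = 2320000 N = 2320 kN.
From C = T: a = T/(0.85 f'_c b) = 2320000/(0.85 × 27.5 × 580) = 171.12 mm.
M_n = T(d − a/2) = 2320 kN × (665 − 85.56) mm = 1344.30 kN·m.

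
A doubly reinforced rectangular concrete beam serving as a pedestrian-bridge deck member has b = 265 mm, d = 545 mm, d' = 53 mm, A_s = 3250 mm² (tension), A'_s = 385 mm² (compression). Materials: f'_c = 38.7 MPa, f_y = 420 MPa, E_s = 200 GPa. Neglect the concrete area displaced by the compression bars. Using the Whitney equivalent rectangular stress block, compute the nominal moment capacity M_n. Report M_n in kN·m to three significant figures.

Assume both tension and compression steel yield.
Net tension couple steel: A_s − A'_s = 2865 mm².
a = (A_s − A'_s) f_y / (0.85 f'_c b) = 1203300/(0.85 × 38.7 × 265) = 138.04 mm.
c = a/β₁ = 138.04/0.774 = 178.35 mm; ε'_s = 0.003(c − d')/c = 0.0021 ≥ f_y/E_s = 0.0021, so compression steel does yield.
M_n = (A_s − A'_s) f_y (d − a/2) + A'_s f_y (d − d') = [1203300 × (545 − 69.02) + 161700 × (545 − 53)] × 10⁻⁶ = 572.75 + 79.56 = 652.31 kN·m.

M_n ≈ 652 kN·m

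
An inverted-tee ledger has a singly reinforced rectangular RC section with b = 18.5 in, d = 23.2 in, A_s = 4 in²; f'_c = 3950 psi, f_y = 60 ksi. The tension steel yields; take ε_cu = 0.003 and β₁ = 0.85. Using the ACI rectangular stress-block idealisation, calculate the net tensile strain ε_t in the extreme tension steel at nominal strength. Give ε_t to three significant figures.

ε_t ≈ 0.0123

a = A_s f_y/(0.85 f'_c b) = 3.864 in.
β₁ = 0.85, so c = a/β₁ = 3.864/0.85 = 4.546 in.
From the linear strain diagram with ε_cu = 0.003: ε_t = 0.003 (d − c)/c = 0.003 × (23.2 − 4.546)/4.546 = 0.0123.
Since ε_t ≥ 0.005, the section is tension-controlled.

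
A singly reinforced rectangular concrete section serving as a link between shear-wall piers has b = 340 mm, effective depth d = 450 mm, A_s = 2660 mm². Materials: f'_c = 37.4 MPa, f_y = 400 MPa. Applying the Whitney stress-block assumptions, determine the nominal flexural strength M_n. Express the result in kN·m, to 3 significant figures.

T = A_s f_y = 2660 × 400 = 1064000 N = 1064 kN.
From C = T: a = T/(0.85 f'_c b) = 1064000/(0.85 × 37.4 × 340) = 98.44 mm.
M_n = T(d − a/2) = 1064 kN × (450 − 49.22) mm = 426.43 kN·m.

M_n ≈ 426 kN·m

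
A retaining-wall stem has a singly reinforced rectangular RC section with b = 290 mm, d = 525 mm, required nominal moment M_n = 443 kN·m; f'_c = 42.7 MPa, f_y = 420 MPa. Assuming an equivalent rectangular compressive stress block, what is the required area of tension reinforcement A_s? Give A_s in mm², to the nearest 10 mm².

With M_n = 0.85 f'_c a b (d − a/2), solve the quadratic for a:
a = d − √(d² − 2M_n/(0.85 f'_c b)) = 525 − √(525² − 2 × 443×10⁶/(0.85 × 42.7 × 290)) = 87.45 mm.
A_s = 0.85 f'_c a b / f_y = 0.85 × 42.7 × 87.45 × 290 / 420 = 2191.6 mm².

A_s ≈ 2190 mm²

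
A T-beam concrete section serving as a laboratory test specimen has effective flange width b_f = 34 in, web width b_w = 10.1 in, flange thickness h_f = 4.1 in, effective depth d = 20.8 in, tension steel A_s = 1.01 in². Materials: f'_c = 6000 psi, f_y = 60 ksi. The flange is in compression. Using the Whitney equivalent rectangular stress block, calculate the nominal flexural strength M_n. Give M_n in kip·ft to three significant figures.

M_n ≈ 104 kip·ft

Tension: T = A_s f_y = 1.01 × 60 = 60.6 kips.
Try a within the flange: a = T/(0.85 f'_c b_f) = 60.6/(0.85 × 6 × 34) = 0.349 in.
Since a = 0.349 ≤ h_f = 4.1 in, the stress block lies entirely in the flange; analyse as a rectangular beam of width b_f.
M_n = T(d − a/2) = 60.6 × (20.8 − 0.1745) = 1249.9 kip·in.
M_n = 1249.9/12 = 104.16 kip·ft.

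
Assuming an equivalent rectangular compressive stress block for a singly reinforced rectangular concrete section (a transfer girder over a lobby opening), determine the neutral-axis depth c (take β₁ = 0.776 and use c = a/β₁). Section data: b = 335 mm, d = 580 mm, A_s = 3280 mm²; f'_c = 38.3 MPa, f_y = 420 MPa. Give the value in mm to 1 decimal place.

T = A_s f_y = 3280 × 420 = 1377600 N = 1377.6 kN.
Setting C = 0.85 f'_c a b equal to T: a = 1377600/(0.85 × 38.3 × 335) = 126.317 mm.
With β₁ = 0.776, c = a/β₁ = 126.317/0.776 = 162.8 mm.

c ≈ 162.8 mm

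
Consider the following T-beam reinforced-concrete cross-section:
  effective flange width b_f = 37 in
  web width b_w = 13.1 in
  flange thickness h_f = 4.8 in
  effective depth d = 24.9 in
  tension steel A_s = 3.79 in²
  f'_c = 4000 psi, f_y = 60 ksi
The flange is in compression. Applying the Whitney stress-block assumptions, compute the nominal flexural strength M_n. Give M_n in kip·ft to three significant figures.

Tension: T = A_s f_y = 3.79 × 60 = 227.4 kips.
Try a within the flange: a = T/(0.85 f'_c b_f) = 227.4/(0.85 × 4 × 37) = 1.808 in.
Since a = 1.808 ≤ h_f = 4.8 in, the stress block lies entirely in the flange; analyse as a rectangular beam of width b_f.
M_n = T(d − a/2) = 227.4 × (24.9 − 0.904) = 5456.7 kip·in.
M_n = 5456.7/12 = 454.73 kip·ft.

M_n ≈ 455 kip·ft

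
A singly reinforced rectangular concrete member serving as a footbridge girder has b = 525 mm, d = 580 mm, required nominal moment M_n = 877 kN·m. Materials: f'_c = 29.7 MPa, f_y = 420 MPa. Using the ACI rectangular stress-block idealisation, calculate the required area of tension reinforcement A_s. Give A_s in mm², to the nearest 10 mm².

A_s ≈ 4050 mm²

With M_n = 0.85 f'_c a b (d − a/2), solve the quadratic for a:
a = d − √(d² − 2M_n/(0.85 f'_c b)) = 580 − √(580² − 2 × 877×10⁶/(0.85 × 29.7 × 525)) = 128.27 mm.
A_s = 0.85 f'_c a b / f_y = 0.85 × 29.7 × 128.27 × 525 / 420 = 4047.7 mm².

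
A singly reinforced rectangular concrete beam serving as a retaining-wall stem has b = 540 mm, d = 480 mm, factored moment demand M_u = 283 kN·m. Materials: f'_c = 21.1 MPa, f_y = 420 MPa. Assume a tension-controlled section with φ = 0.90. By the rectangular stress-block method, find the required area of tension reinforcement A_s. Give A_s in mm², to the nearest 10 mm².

A_s ≈ 1690 mm²

M_n = M_u/φ = 283/0.90 = 314.444 kN·m.
With M_n = 0.85 f'_c a b (d − a/2), solve the quadratic for a:
a = d − √(d² − 2M_n/(0.85 f'_c b)) = 480 − √(480² − 2 × 314.444×10⁶/(0.85 × 21.1 × 540)) = 73.23 mm.
A_s = 0.85 f'_c a b / f_y = 0.85 × 21.1 × 73.23 × 540 / 420 = 1688.6 mm².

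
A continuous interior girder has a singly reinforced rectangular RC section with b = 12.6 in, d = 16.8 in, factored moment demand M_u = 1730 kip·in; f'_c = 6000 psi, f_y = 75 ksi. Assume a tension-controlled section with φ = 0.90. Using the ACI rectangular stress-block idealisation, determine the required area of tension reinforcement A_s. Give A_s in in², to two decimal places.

A_s ≈ 1.62 in²

M_n = M_u/φ = 1730/0.90 = 1922.22 kip·in.
From M_n = 0.85 f'_c a b (d − a/2):
a = d − √(d² − 2M_n/(0.85 f'_c b)) = 16.8 − √(16.8² − 2 × 1922.22/(0.85 × 6 × 12.6)) = 1.886 in.
A_s = 0.85 f'_c a b / f_y = 0.85 × 6 × 1.886 × 12.6 / 75 = 1.616 in².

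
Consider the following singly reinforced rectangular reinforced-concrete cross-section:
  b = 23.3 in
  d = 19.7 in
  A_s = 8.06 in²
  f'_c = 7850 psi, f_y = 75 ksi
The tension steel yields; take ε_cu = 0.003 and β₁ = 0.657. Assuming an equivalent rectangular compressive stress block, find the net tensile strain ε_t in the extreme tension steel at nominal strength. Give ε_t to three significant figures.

a = A_s f_y/(0.85 f'_c b) = 3.888 in.
β₁ = 0.657, so c = a/β₁ = 3.888/0.657 = 5.918 in.
From the linear strain diagram with ε_cu = 0.003: ε_t = 0.003 (d − c)/c = 0.003 × (19.7 − 5.918)/5.918 = 0.00699.
Since ε_t ≥ 0.005, the section is tension-controlled.

ε_t ≈ 0.00699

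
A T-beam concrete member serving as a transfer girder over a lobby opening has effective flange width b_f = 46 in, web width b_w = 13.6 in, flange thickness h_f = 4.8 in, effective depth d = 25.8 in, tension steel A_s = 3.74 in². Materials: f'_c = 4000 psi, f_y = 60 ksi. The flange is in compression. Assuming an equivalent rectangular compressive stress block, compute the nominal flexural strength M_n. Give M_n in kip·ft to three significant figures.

M_n ≈ 469 kip·ft

Tension: T = A_s f_y = 3.74 × 60 = 224.4 kips.
Try a within the flange: a = T/(0.85 f'_c b_f) = 224.4/(0.85 × 4 × 46) = 1.435 in.
Since a = 1.435 ≤ h_f = 4.8 in, the stress block lies entirely in the flange; analyse as a rectangular beam of width b_f.
M_n = T(d − a/2) = 224.4 × (25.8 − 0.7175) = 5628.5 kip·in.
M_n = 5628.5/12 = 469.04 kip·ft.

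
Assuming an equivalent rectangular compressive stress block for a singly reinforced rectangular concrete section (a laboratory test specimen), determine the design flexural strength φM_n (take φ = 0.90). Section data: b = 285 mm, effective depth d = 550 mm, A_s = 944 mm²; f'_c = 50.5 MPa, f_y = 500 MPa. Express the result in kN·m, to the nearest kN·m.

φM_n ≈ 225 kN·m

T = A_s f_y = 944 × 500 = 472000 N = 472 kN.
From C = T: a = T/(0.85 f'_c b) = 472000/(0.85 × 50.5 × 285) = 38.58 mm.
M_n = T(d − a/2) = 472 kN × (550 − 19.29) mm = 250.50 kN·m.
φM_n = 0.90 × 250.50 = 225.45 kN·m.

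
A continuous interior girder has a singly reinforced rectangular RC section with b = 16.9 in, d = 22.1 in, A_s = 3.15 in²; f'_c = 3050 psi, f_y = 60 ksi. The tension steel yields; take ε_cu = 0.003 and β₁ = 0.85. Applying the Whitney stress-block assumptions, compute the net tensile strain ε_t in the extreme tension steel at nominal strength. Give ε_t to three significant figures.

a = A_s f_y/(0.85 f'_c b) = 4.314 in.
β₁ = 0.85, so c = a/β₁ = 4.314/0.85 = 5.075 in.
From the linear strain diagram with ε_cu = 0.003: ε_t = 0.003 (d − c)/c = 0.003 × (22.1 − 5.075)/5.075 = 0.0101.
Since ε_t ≥ 0.005, the section is tension-controlled.

ε_t ≈ 0.0101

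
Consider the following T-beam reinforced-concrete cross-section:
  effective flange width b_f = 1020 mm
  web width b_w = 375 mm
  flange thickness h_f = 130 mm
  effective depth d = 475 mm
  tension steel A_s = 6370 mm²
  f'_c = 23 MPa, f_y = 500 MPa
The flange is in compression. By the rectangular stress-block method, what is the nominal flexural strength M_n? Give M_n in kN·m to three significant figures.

Tension: T = A_s f_y = 6370 × 500 = 3185000 N.
Try a within the flange: a = T/(0.85 f'_c b_f) = 3185000/(0.85 × 23 × 1020) = 159.72 mm.
a = 159.72 > h_f = 130 mm: the block extends into the web. Split into flange-overhang and web parts.
C_f = 0.85 f'_c (b_f − b_w) h_f = 0.85 × 23 × (1020 − 375) × 130 = 1639268 N.
Remaining web compression depth: a_w = (T − C_f)/(0.85 f'_c b_w) = (3185000 − 1639268)/(0.85 × 23 × 375) = 210.84 mm.
M_n = C_f(d − h_f/2) + (T − C_f)(d − a_w/2) = 1639268 × (475 − 65) + 1545732 × (475 − 105.42) = 672.10 + 571.27 = 1243.37 × 10⁶ N·mm.
M_n = 1243.37 kN·m.

M_n ≈ 1240 kN·m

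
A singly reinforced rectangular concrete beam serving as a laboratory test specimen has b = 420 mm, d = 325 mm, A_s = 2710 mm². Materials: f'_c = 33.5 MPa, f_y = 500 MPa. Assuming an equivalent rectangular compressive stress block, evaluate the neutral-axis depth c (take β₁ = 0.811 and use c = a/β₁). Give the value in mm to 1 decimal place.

c ≈ 139.7 mm

T = A_s f_y = 2710 × 500 = 1355000 N = 1355 kN.
Setting C = 0.85 f'_c a b equal to T: a = 1355000/(0.85 × 33.5 × 420) = 113.299 mm.
With β₁ = 0.811, c = a/β₁ = 113.299/0.811 = 139.7 mm.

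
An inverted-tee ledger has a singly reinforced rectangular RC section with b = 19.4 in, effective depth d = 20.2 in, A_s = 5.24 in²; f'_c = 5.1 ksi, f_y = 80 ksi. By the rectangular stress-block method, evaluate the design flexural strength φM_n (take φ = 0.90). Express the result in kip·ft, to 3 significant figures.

φM_n ≈ 557 kip·ft

T = A_s f_y = 5.24 × 80 = 419.2 kips.
a = T/(0.85 f'_c b) = 419.2/(0.85 × 5.1 × 19.4) = 4.985 in.
M_n = T(d − a/2) = 419.2 × (20.2 − 2.4925) = 7423.0 kip·in = 7423.0/12 = 618.58 kip·ft.
φM_n = 0.90 × 618.58 = 556.72 kip·ft.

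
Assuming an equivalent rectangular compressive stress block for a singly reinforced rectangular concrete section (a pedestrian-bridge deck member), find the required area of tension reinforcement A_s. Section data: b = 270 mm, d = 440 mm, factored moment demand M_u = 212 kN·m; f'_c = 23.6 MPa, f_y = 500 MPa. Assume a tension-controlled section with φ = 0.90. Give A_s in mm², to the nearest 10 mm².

M_n = M_u/φ = 212/0.90 = 235.556 kN·m.
With M_n = 0.85 f'_c a b (d − a/2), solve the quadratic for a:
a = d − √(d² − 2M_n/(0.85 f'_c b)) = 440 − √(440² − 2 × 235.556×10⁶/(0.85 × 23.6 × 270)) = 113.48 mm.
A_s = 0.85 f'_c a b / f_y = 0.85 × 23.6 × 113.48 × 270 / 500 = 1229.3 mm².

A_s ≈ 1230 mm²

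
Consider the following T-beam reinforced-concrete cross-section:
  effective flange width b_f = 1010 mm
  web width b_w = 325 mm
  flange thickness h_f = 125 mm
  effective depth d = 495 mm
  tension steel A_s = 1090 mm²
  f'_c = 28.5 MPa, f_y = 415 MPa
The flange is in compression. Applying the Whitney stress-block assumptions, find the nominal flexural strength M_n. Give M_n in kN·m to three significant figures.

M_n ≈ 220 kN·m

Tension: T = A_s f_y = 1090 × 415 = 452350 N.
Try a within the flange: a = T/(0.85 f'_c b_f) = 452350/(0.85 × 28.5 × 1010) = 18.49 mm.
Since a = 18.49 ≤ h_f = 125 mm, the stress block lies entirely in the flange; analyse as a rectangular beam of width b_f.
M_n = T(d − a/2) = 452350 × (495 − 9.245) = 219.73 × 10⁶ N·mm.
M_n = 219.73 kN·m.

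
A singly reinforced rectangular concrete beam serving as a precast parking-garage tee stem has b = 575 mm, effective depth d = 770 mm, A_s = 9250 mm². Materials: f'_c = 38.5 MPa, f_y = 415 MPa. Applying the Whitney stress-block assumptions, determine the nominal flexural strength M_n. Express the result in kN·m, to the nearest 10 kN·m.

M_n ≈ 2560 kN·m

T = A_s f_y = 9250 × 415 = 3838750 N = 3838.75 kN.
From C = T: a = T/(0.85 f'_c b) = 3838750/(0.85 × 38.5 × 575) = 204.01 mm.
M_n = T(d − a/2) = 3838.75 kN × (770 − 102.005) mm = 2564.27 kN·m.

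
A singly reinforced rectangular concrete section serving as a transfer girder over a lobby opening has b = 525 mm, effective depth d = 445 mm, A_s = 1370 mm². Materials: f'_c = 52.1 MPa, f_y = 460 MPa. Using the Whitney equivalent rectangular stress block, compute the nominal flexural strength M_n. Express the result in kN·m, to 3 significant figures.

T = A_s f_y = 1370 × 460 = 630200 N = 630.2 kN.
From C = T: a = T/(0.85 f'_c b) = 630200/(0.85 × 52.1 × 525) = 27.11 mm.
M_n = T(d − a/2) = 630.2 kN × (445 − 13.555) mm = 271.90 kN·m.

M_n ≈ 272 kN·m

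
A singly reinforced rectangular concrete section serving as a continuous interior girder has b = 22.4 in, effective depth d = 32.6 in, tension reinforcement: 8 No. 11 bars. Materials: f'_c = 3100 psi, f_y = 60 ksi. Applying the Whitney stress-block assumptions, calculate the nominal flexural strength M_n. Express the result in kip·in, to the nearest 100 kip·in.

M_n ≈ 19700 kip·in

A_s = 8 × 1.56 = 12.48 in².
T = A_s f_y = 12.48 × 60 = 748.8 kips.
a = T/(0.85 f'_c b) = 748.8/(0.85 × 3.1 × 22.4) = 12.686 in.
M_n = T(d − a/2) = 748.8 × (32.6 − 6.343) = 19661.2 kip·in.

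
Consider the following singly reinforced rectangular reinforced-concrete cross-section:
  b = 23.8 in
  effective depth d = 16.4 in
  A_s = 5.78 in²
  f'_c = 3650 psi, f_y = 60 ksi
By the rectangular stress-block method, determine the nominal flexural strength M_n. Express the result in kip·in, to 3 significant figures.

T = A_s f_y = 5.78 × 60 = 346.8 kips.
a = T/(0.85 f'_c b) = 346.8/(0.85 × 3.65 × 23.8) = 4.697 in.
M_n = T(d − a/2) = 346.8 × (16.4 − 2.3485) = 4873.1 kip·in.

M_n ≈ 4870 kip·in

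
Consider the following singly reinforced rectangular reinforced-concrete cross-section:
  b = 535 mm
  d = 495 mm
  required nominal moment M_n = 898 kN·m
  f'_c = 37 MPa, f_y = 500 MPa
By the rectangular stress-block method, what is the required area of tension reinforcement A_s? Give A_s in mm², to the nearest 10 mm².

A_s ≈ 4140 mm²

With M_n = 0.85 f'_c a b (d − a/2), solve the quadratic for a:
a = d − √(d² − 2M_n/(0.85 f'_c b)) = 495 − √(495² − 2 × 898×10⁶/(0.85 × 37 × 535)) = 123.13 mm.
A_s = 0.85 f'_c a b / f_y = 0.85 × 37 × 123.13 × 535 / 500 = 4143.5 mm².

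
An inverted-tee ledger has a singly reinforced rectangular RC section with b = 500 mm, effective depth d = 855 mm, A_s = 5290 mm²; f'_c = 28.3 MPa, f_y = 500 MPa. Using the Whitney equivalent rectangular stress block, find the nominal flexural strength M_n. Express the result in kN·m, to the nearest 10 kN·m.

T = A_s f_y = 5290 × 500 = 2645000 N = 2645 kN.
From C = T: a = T/(0.85 f'_c b) = 2645000/(0.85 × 28.3 × 500) = 219.91 mm.
M_n = T(d − a/2) = 2645 kN × (855 − 109.955) mm = 1970.64 kN·m.

M_n ≈ 1970 kN·m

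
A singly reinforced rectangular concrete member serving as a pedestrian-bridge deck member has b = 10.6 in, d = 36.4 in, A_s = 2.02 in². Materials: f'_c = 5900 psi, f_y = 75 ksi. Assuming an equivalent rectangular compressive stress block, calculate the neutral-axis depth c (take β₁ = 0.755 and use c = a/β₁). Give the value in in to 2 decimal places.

c ≈ 3.77 in

T = A_s f_y = 2.02 × 75 = 151.5 kips.
a = T/(0.85 f'_c b) = 151.5/(0.85 × 5.9 × 10.6) = 2.8499 in.
With β₁ = 0.755, c = a/β₁ = 2.8499/0.755 = 3.77 in.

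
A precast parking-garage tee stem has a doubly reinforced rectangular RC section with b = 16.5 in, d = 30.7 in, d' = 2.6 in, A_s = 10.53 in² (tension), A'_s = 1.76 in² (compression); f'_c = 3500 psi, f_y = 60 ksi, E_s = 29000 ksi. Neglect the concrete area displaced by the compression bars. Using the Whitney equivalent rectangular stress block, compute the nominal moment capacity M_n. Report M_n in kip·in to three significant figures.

Assume both steels yield.
a = (A_s − A'_s) f_y/(0.85 f'_c b) = (10.53 − 1.76) × 60/(0.85 × 3.5 × 16.5) = 10.720 in.
c = a/β₁ = 10.720/0.85 = 12.612 in; ε'_s = 0.003(c − d')/c = 0.0024 ≥ ε_y = 0.0021, so the compression steel yields.
M_n = (A_s − A'_s) f_y (d − a/2) + A'_s f_y (d − d') = 526.2 × (30.7 − 5.36) + 105.6 × (30.7 − 2.6) = 13333.9 + 2967.4 = 16301.3 kip·in.

M_n ≈ 16300 kip·in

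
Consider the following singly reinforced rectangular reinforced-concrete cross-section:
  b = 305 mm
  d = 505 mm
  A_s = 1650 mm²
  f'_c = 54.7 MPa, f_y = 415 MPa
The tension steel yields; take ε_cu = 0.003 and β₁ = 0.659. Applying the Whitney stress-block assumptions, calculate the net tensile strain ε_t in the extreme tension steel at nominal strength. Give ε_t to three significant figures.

a = A_s f_y/(0.85 f'_c b) = 48.29 mm.
β₁ = 0.659, so c = a/β₁ = 48.29/0.659 = 73.28 mm.
From the linear strain diagram with ε_cu = 0.003: ε_t = 0.003 (d − c)/c = 0.003 × (505 − 73.28)/73.28 = 0.0177.
Since ε_t ≥ 0.005, the section is tension-controlled.

ε_t ≈ 0.0177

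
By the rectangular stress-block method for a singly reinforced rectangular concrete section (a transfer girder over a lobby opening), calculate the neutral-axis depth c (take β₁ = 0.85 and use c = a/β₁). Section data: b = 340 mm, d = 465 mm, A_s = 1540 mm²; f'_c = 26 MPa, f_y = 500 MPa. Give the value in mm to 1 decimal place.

T = A_s f_y = 1540 × 500 = 770000 N = 770 kN.
Setting C = 0.85 f'_c a b equal to T: a = 770000/(0.85 × 26 × 340) = 102.475 mm.
With β₁ = 0.85, c = a/β₁ = 102.475/0.85 = 120.6 mm.

c ≈ 120.6 mm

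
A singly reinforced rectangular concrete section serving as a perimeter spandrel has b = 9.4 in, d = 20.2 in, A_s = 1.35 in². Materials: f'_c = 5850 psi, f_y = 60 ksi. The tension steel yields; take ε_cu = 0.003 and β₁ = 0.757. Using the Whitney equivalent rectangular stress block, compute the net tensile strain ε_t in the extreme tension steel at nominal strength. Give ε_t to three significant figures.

ε_t ≈ 0.0235

a = A_s f_y/(0.85 f'_c b) = 1.733 in.
β₁ = 0.757, so c = a/β₁ = 1.733/0.757 = 2.289 in.
From the linear strain diagram with ε_cu = 0.003: ε_t = 0.003 (d − c)/c = 0.003 × (20.2 − 2.289)/2.289 = 0.0235.
Since ε_t ≥ 0.005, the section is tension-controlled.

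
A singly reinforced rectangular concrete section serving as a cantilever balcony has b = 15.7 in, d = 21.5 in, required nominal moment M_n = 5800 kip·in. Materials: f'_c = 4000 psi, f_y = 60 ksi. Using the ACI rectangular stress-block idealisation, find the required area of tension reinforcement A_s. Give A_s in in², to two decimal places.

A_s ≈ 5.20 in²

From M_n = 0.85 f'_c a b (d − a/2):
a = d − √(d² − 2M_n/(0.85 f'_c b)) = 21.5 − √(21.5² − 2 × 5800/(0.85 × 4 × 15.7)) = 5.849 in.
A_s = 0.85 f'_c a b / f_y = 0.85 × 4 × 5.849 × 15.7 / 60 = 5.204 in².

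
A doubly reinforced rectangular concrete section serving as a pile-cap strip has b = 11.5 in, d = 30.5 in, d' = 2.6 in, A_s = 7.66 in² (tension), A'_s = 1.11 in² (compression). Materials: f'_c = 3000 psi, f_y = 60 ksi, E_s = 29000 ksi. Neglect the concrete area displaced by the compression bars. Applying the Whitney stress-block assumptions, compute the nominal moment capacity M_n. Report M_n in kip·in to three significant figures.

Assume both steels yield.
a = (A_s − A'_s) f_y/(0.85 f'_c b) = (7.66 − 1.11) × 60/(0.85 × 3 × 11.5) = 13.402 in.
c = a/β₁ = 13.402/0.85 = 15.767 in; ε'_s = 0.003(c − d')/c = 0.0025 ≥ ε_y = 0.0021, so the compression steel yields.
M_n = (A_s − A'_s) f_y (d − a/2) + A'_s f_y (d − d') = 393 × (30.5 − 6.701) + 66.6 × (30.5 − 2.6) = 9353.0 + 1858.1 = 11211.1 kip·in.

M_n ≈ 11200 kip·in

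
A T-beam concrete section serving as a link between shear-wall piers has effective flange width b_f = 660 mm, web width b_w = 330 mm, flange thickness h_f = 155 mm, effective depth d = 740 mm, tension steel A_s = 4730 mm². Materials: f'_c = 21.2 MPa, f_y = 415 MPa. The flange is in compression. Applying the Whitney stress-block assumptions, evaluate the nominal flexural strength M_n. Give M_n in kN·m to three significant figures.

M_n ≈ 1290 kN·m

Tension: T = A_s f_y = 4730 × 415 = 1962950 N.
Try a within the flange: a = T/(0.85 f'_c b_f) = 1962950/(0.85 × 21.2 × 660) = 165.05 mm.
a = 165.05 > h_f = 155 mm: the block extends into the web. Split into flange-overhang and web parts.
C_f = 0.85 f'_c (b_f − b_w) h_f = 0.85 × 21.2 × (660 − 330) × 155 = 921723 N.
Remaining web compression depth: a_w = (T − C_f)/(0.85 f'_c b_w) = (1962950 − 921723)/(0.85 × 21.2 × 330) = 175.10 mm.
M_n = C_f(d − h_f/2) + (T − C_f)(d − a_w/2) = 921723 × (740 − 77.5) + 1041227 × (740 − 87.55) = 610.64 + 679.35 = 1289.99 × 10⁶ N·mm.
M_n = 1289.99 kN·m.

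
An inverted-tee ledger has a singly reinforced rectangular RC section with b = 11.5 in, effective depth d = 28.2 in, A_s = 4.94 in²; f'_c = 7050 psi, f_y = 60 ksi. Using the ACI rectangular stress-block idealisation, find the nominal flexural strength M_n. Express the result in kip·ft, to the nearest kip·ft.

M_n ≈ 643 kip·ft

T = A_s f_y = 4.94 × 60 = 296.4 kips.
a = T/(0.85 f'_c b) = 296.4/(0.85 × 7.05 × 11.5) = 4.301 in.
M_n = T(d − a/2) = 296.4 × (28.2 − 2.1505) = 7721.1 kip·in = 7721.1/12 = 643.43 kip·ft.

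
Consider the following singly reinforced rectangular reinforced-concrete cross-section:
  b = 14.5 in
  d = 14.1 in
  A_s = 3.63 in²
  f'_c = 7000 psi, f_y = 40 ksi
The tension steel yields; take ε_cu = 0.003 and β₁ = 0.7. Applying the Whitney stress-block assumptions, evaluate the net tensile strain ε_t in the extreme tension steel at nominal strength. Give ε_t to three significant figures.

a = A_s f_y/(0.85 f'_c b) = 1.683 in.
β₁ = 0.7, so c = a/β₁ = 1.683/0.7 = 2.404 in.
From the linear strain diagram with ε_cu = 0.003: ε_t = 0.003 (d − c)/c = 0.003 × (14.1 − 2.404)/2.404 = 0.0146.
Since ε_t ≥ 0.005, the section is tension-controlled.

ε_t ≈ 0.0146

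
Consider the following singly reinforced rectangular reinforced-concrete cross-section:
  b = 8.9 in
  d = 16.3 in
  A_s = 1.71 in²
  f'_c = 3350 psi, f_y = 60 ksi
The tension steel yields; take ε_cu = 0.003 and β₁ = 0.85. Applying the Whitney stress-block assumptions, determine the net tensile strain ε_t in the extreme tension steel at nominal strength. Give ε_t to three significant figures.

a = A_s f_y/(0.85 f'_c b) = 4.048 in.
β₁ = 0.85, so c = a/β₁ = 4.048/0.85 = 4.762 in.
From the linear strain diagram with ε_cu = 0.003: ε_t = 0.003 (d − c)/c = 0.003 × (16.3 − 4.762)/4.762 = 0.00727.
Since ε_t ≥ 0.005, the section is tension-controlled.

ε_t ≈ 0.00727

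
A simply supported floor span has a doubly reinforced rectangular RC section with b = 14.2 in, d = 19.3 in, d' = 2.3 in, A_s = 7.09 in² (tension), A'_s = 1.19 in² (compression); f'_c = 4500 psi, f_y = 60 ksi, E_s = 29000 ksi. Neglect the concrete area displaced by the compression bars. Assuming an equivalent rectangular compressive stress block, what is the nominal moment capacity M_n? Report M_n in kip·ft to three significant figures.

M_n ≈ 574 kip·ft

Assume both steels yield.
a = (A_s − A'_s) f_y/(0.85 f'_c b) = (7.09 − 1.19) × 60/(0.85 × 4.5 × 14.2) = 6.518 in.
c = a/β₁ = 6.518/0.825 = 7.901 in; ε'_s = 0.003(c − d')/c = 0.0021 ≥ ε_y = 0.0021, so the compression steel yields.
M_n = (A_s − A'_s) f_y (d − a/2) + A'_s f_y (d − d') = 354 × (19.3 − 3.259) + 71.4 × (19.3 − 2.3) = 5678.5 + 1213.8 = 6892.3 kip·in = 6892.3/12 = 574.36 kip·ft.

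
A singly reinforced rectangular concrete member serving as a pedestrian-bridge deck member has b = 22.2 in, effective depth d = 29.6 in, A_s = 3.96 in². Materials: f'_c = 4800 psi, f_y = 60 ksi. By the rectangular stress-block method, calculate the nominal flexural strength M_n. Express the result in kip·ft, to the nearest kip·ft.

T = A_s f_y = 3.96 × 60 = 237.6 kips.
a = T/(0.85 f'_c b) = 237.6/(0.85 × 4.8 × 22.2) = 2.623 in.
M_n = T(d − a/2) = 237.6 × (29.6 − 1.3115) = 6721.3 kip·in = 6721.3/12 = 560.11 kip·ft.

M_n ≈ 560 kip·ft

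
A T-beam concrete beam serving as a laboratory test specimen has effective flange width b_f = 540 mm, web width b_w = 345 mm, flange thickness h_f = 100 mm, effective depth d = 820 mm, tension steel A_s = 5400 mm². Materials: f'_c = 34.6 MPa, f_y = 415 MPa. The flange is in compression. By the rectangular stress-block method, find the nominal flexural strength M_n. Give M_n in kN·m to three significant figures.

M_n ≈ 1670 kN·m

Tension: T = A_s f_y = 5400 × 415 = 2241000 N.
Try a within the flange: a = T/(0.85 f'_c b_f) = 2241000/(0.85 × 34.6 × 540) = 141.11 mm.
a = 141.11 > h_f = 100 mm: the block extends into the web. Split into flange-overhang and web parts.
C_f = 0.85 f'_c (b_f − b_w) h_f = 0.85 × 34.6 × (540 − 345) × 100 = 573495 N.
Remaining web compression depth: a_w = (T − C_f)/(0.85 f'_c b_w) = (2241000 − 573495)/(0.85 × 34.6 × 345) = 164.34 mm.
M_n = C_f(d − h_f/2) + (T − C_f)(d − a_w/2) = 573495 × (820 − 50) + 1667505 × (820 − 82.17) = 441.59 + 1230.34 = 1671.93 × 10⁶ N·mm.
M_n = 1671.93 kN·m.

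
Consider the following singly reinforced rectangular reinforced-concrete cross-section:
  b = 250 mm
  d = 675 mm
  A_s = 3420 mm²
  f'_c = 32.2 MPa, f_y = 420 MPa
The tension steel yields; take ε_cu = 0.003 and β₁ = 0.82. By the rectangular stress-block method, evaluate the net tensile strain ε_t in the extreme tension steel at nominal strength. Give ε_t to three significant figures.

ε_t ≈ 0.00491

a = A_s f_y/(0.85 f'_c b) = 209.92 mm.
β₁ = 0.82, so c = a/β₁ = 209.92/0.82 = 256.00 mm.
From the linear strain diagram with ε_cu = 0.003: ε_t = 0.003 (d − c)/c = 0.003 × (675 − 256.00)/256.00 = 0.00491.
ε_t is between 0.004 and 0.005 — transition zone.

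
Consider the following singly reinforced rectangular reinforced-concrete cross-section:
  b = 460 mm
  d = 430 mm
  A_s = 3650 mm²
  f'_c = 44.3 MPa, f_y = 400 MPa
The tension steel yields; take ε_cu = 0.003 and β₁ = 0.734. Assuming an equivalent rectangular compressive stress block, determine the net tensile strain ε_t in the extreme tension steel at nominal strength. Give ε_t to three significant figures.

ε_t ≈ 0.00823

a = A_s f_y/(0.85 f'_c b) = 84.29 mm.
β₁ = 0.734, so c = a/β₁ = 84.29/0.734 = 114.84 mm.
From the linear strain diagram with ε_cu = 0.003: ε_t = 0.003 (d − c)/c = 0.003 × (430 − 114.84)/114.84 = 0.00823.
Since ε_t ≥ 0.005, the section is tension-controlled.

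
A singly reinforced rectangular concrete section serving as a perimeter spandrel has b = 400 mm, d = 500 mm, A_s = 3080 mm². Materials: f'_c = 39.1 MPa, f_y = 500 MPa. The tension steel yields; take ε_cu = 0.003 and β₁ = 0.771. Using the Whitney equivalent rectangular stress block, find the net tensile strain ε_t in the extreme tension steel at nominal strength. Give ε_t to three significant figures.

a = A_s f_y/(0.85 f'_c b) = 115.84 mm.
β₁ = 0.771, so c = a/β₁ = 115.84/0.771 = 150.25 mm.
From the linear strain diagram with ε_cu = 0.003: ε_t = 0.003 (d − c)/c = 0.003 × (500 − 150.25)/150.25 = 0.00698.
Since ε_t ≥ 0.005, the section is tension-controlled.

ε_t ≈ 0.00698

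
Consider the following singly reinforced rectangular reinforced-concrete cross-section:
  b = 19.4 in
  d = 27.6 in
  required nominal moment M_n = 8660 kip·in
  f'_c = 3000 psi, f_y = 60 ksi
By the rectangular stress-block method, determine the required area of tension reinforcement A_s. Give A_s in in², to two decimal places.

From M_n = 0.85 f'_c a b (d − a/2):
a = d − √(d² − 2M_n/(0.85 f'_c b)) = 27.6 − √(27.6² − 2 × 8660/(0.85 × 3 × 19.4)) = 7.311 in.
A_s = 0.85 f'_c a b / f_y = 0.85 × 3 × 7.311 × 19.4 / 60 = 6.028 in².

A_s ≈ 6.03 in²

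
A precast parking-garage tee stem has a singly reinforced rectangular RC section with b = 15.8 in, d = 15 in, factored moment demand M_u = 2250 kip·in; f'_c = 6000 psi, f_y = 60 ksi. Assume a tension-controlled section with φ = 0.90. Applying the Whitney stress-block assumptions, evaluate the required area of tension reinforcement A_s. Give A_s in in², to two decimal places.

A_s ≈ 3.00 in²

M_n = M_u/φ = 2250/0.90 = 2500 kip·in.
From M_n = 0.85 f'_c a b (d − a/2):
a = d − √(d² − 2M_n/(0.85 f'_c b)) = 15 − √(15² − 2 × 2500/(0.85 × 6 × 15.8)) = 2.235 in.
A_s = 0.85 f'_c a b / f_y = 0.85 × 6 × 2.235 × 15.8 / 60 = 3.002 in².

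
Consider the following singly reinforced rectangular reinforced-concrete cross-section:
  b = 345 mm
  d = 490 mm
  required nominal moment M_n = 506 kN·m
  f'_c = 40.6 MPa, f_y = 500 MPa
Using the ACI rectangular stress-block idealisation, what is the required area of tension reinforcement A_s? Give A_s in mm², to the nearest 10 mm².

With M_n = 0.85 f'_c a b (d − a/2), solve the quadratic for a:
a = d − √(d² − 2M_n/(0.85 f'_c b)) = 490 − √(490² − 2 × 506×10⁶/(0.85 × 40.6 × 345)) = 96.17 mm.
A_s = 0.85 f'_c a b / f_y = 0.85 × 40.6 × 96.17 × 345 / 500 = 2290.0 mm².

A_s ≈ 2290 mm²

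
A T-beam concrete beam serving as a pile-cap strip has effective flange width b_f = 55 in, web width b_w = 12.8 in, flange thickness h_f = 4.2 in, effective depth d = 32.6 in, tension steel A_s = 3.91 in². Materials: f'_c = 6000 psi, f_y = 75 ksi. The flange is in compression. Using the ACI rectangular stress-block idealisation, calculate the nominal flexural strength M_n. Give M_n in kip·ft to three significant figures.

Tension: T = A_s f_y = 3.91 × 75 = 293.25 kips.
Try a within the flange: a = T/(0.85 f'_c b_f) = 293.25/(0.85 × 6 × 55) = 1.045 in.
Since a = 1.045 ≤ h_f = 4.2 in, the stress block lies entirely in the flange; analyse as a rectangular beam of width b_f.
M_n = T(d − a/2) = 293.25 × (32.6 − 0.5225) = 9406.7 kip·in.
M_n = 9406.7/12 = 783.89 kip·ft.

M_n ≈ 784 kip·ft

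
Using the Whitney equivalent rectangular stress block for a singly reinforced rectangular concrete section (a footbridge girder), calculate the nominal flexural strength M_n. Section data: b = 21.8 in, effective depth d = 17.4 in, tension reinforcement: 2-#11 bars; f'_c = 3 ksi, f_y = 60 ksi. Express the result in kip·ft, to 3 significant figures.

A_s = 2 × 1.56 = 3.12 in².
T = A_s f_y = 3.12 × 60 = 187.2 kips.
a = T/(0.85 f'_c b) = 187.2/(0.85 × 3 × 21.8) = 3.368 in.
M_n = T(d − a/2) = 187.2 × (17.4 − 1.684) = 2942.0 kip·in = 2942.0/12 = 245.17 kip·ft.

M_n ≈ 245 kip·ft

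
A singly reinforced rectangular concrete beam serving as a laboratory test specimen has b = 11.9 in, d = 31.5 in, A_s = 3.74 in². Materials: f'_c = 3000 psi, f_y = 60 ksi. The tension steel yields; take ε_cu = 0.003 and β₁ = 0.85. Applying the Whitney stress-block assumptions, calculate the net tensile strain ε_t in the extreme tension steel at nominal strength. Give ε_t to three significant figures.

a = A_s f_y/(0.85 f'_c b) = 7.395 in.
β₁ = 0.85, so c = a/β₁ = 7.395/0.85 = 8.700 in.
From the linear strain diagram with ε_cu = 0.003: ε_t = 0.003 (d − c)/c = 0.003 × (31.5 − 8.700)/8.700 = 0.00786.
Since ε_t ≥ 0.005, the section is tension-controlled.

ε_t ≈ 0.00786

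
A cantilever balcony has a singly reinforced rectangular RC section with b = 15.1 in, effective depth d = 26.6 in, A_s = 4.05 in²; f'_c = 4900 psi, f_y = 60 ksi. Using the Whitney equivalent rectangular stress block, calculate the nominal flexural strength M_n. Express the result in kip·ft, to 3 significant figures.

T = A_s f_y = 4.05 × 60 = 243 kips.
a = T/(0.85 f'_c b) = 243/(0.85 × 4.9 × 15.1) = 3.864 in.
M_n = T(d − a/2) = 243 × (26.6 − 1.932) = 5994.3 kip·in = 5994.3/12 = 499.53 kip·ft.

M_n ≈ 500 kip·ft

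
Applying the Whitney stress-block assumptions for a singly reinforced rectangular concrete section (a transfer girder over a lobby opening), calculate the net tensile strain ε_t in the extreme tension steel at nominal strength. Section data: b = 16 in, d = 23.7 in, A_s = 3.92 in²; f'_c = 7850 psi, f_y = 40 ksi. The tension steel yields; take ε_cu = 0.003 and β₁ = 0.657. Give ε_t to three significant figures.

a = A_s f_y/(0.85 f'_c b) = 1.469 in.
β₁ = 0.657, so c = a/β₁ = 1.469/0.657 = 2.236 in.
From the linear strain diagram with ε_cu = 0.003: ε_t = 0.003 (d − c)/c = 0.003 × (23.7 − 2.236)/2.236 = 0.0288.
Since ε_t ≥ 0.005, the section is tension-controlled.

ε_t ≈ 0.0288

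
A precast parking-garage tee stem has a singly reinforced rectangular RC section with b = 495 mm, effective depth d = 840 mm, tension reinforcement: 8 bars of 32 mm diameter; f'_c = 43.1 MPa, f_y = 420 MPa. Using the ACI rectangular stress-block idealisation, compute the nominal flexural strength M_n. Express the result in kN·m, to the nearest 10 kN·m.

M_n ≈ 2070 kN·m

A_s = 8 × 804 = 6432 mm².
T = A_s f_y = 6432 × 420 = 2701440 N = 2701.44 kN.
From C = T: a = T/(0.85 f'_c b) = 2701440/(0.85 × 43.1 × 495) = 148.97 mm.
M_n = T(d − a/2) = 2701.44 kN × (840 − 74.485) mm = 2067.99 kN·m.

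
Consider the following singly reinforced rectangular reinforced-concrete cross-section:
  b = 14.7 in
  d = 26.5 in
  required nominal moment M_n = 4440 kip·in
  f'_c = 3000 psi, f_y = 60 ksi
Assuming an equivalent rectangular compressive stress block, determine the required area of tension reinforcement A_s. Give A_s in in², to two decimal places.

A_s ≈ 3.08 in²

From M_n = 0.85 f'_c a b (d − a/2):
a = d − √(d² − 2M_n/(0.85 f'_c b)) = 26.5 − √(26.5² − 2 × 4440/(0.85 × 3 × 14.7)) = 4.928 in.
A_s = 0.85 f'_c a b / f_y = 0.85 × 3 × 4.928 × 14.7 / 60 = 3.079 in².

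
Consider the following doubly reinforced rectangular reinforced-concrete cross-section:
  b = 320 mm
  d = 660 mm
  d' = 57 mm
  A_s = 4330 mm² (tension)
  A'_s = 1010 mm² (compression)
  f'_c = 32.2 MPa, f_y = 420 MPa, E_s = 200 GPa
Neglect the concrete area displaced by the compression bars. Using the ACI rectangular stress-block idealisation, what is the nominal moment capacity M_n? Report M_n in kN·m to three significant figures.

Assume both tension and compression steel yield.
Net tension couple steel: A_s − A'_s = 3320 mm².
a = (A_s − A'_s) f_y / (0.85 f'_c b) = 1394400/(0.85 × 32.2 × 320) = 159.21 mm.
c = a/β₁ = 159.21/0.82 = 194.16 mm; ε'_s = 0.003(c − d')/c = 0.0021 ≥ f_y/E_s = 0.0021, so compression steel does yield.
M_n = (A_s − A'_s) f_y (d − a/2) + A'_s f_y (d − d') = [1394400 × (660 − 79.605) + 424200 × (660 − 57)] × 10⁻⁶ = 809.30 + 255.79 = 1065.09 kN·m.

M_n ≈ 1070 kN·m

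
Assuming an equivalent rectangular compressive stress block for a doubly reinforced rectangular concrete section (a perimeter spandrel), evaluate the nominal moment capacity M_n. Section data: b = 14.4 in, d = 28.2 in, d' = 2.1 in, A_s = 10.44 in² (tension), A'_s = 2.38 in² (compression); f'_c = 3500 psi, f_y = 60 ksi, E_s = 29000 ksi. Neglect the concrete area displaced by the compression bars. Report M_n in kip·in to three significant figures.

M_n ≈ 14600 kip·in

Assume both steels yield.
a = (A_s − A'_s) f_y/(0.85 f'_c b) = (10.44 − 2.38) × 60/(0.85 × 3.5 × 14.4) = 11.289 in.
c = a/β₁ = 11.289/0.85 = 13.281 in; ε'_s = 0.003(c − d')/c = 0.0025 ≥ ε_y = 0.0021, so the compression steel yields.
M_n = (A_s − A'_s) f_y (d − a/2) + A'_s f_y (d − d') = 483.6 × (28.2 − 5.6445) + 142.8 × (28.2 − 2.1) = 10907.8 + 3727.1 = 14634.9 kip·in.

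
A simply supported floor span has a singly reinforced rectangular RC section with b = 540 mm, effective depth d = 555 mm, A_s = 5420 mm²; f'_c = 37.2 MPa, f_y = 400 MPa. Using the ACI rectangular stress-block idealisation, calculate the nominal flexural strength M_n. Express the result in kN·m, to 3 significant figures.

M_n ≈ 1070 kN·m

T = A_s f_y = 5420 × 400 = 2168000 N = 2168 kN.
From C = T: a = T/(0.85 f'_c b) = 2168000/(0.85 × 37.2 × 540) = 126.97 mm.
M_n = T(d − a/2) = 2168 kN × (555 − 63.485) mm = 1065.60 kN·m.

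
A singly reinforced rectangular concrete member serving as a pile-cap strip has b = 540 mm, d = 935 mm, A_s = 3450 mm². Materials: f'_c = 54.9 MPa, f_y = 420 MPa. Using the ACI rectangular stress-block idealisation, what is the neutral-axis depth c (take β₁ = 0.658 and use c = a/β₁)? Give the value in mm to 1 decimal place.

T = A_s f_y = 3450 × 420 = 1449000 N = 1449 kN.
Setting C = 0.85 f'_c a b equal to T: a = 1449000/(0.85 × 54.9 × 540) = 57.502 mm.
With β₁ = 0.658, c = a/β₁ = 57.502/0.658 = 87.4 mm.

c ≈ 87.4 mm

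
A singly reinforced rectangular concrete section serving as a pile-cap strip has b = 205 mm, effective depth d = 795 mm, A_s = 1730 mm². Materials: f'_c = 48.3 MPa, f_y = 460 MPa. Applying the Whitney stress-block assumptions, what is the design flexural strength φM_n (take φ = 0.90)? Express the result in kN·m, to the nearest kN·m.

φM_n ≈ 536 kN·m

T = A_s f_y = 1730 × 460 = 795800 N = 795.8 kN.
From C = T: a = T/(0.85 f'_c b) = 795800/(0.85 × 48.3 × 205) = 94.55 mm.
M_n = T(d − a/2) = 795.8 kN × (795 − 47.275) mm = 595.04 kN·m.
φM_n = 0.90 × 595.04 = 535.54 kN·m.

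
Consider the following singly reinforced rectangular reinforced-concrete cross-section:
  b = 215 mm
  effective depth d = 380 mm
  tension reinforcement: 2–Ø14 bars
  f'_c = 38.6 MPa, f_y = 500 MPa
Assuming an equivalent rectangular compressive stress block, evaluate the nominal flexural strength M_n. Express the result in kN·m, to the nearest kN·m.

A_s = 2 × 154 = 308 mm².
T = A_s f_y = 308 × 500 = 154000 N = 154 kN.
From C = T: a = T/(0.85 f'_c b) = 154000/(0.85 × 38.6 × 215) = 21.83 mm.
M_n = T(d − a/2) = 154 kN × (380 − 10.915) mm = 56.84 kN·m.

M_n ≈ 57 kN·m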